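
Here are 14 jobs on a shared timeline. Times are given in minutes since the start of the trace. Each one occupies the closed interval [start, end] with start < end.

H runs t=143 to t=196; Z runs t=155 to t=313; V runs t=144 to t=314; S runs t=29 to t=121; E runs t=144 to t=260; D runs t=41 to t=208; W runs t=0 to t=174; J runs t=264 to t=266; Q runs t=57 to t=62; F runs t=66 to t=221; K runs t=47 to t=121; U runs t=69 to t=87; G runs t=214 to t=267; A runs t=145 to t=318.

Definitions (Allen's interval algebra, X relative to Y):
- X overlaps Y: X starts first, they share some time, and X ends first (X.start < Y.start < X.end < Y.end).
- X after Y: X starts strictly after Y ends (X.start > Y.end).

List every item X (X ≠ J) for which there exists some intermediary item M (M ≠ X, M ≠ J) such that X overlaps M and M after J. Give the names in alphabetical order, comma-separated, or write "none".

none

Target J = [t=264, t=266].
Intermediaries M with M after J: none.
Union: none.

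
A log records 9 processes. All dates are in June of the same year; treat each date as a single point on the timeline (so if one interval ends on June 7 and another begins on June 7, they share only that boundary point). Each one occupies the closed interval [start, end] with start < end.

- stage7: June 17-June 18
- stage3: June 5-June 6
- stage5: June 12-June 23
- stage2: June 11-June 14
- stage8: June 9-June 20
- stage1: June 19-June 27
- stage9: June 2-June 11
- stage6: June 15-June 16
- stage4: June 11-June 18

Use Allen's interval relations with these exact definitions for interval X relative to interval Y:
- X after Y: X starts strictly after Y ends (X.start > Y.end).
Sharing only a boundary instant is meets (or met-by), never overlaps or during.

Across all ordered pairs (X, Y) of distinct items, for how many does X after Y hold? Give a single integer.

18

Checking all 72 ordered pairs for relation 'after'; matching pairs in alphabetical order:
(stage1, stage2): stage1 after stage2 ✓
(stage1, stage3): stage1 after stage3 ✓
(stage1, stage4): stage1 after stage4 ✓
(stage1, stage6): stage1 after stage6 ✓
(stage1, stage7): stage1 after stage7 ✓
(stage1, stage9): stage1 after stage9 ✓
(stage2, stage3): stage2 after stage3 ✓
(stage4, stage3): stage4 after stage3 ✓
(stage5, stage3): stage5 after stage3 ✓
(stage5, stage9): stage5 after stage9 ✓
(stage6, stage2): stage6 after stage2 ✓
(stage6, stage3): stage6 after stage3 ✓
(stage6, stage9): stage6 after stage9 ✓
(stage7, stage2): stage7 after stage2 ✓
(stage7, stage3): stage7 after stage3 ✓
(stage7, stage6): stage7 after stage6 ✓
(stage7, stage9): stage7 after stage9 ✓
(stage8, stage3): stage8 after stage3 ✓
Count: 18.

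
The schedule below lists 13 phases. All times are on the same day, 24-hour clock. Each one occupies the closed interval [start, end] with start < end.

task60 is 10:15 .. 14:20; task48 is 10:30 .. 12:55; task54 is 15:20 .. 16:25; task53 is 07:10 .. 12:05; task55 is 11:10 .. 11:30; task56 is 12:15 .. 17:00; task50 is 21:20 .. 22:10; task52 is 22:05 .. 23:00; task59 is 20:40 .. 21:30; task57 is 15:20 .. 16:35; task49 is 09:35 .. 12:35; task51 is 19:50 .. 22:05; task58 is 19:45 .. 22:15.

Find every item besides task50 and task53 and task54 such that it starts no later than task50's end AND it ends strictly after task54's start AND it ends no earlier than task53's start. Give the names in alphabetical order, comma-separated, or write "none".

task51, task52, task56, task57, task58, task59

Conditions: its start is no later than task50's end (X.start <= 22:10) AND its end is strictly after task54's start (X.end > 15:20) AND its end is no earlier than task53's start (X.end >= 07:10).
task48: start 10:30 <= 22:10? ✓; end 12:55 > 15:20? ✗; end 12:55 >= 07:10? ✓ → no.
task49: start 09:35 <= 22:10? ✓; end 12:35 > 15:20? ✗; end 12:35 >= 07:10? ✓ → no.
task51: start 19:50 <= 22:10? ✓; end 22:05 > 15:20? ✓; end 22:05 >= 07:10? ✓ → yes.
task52: start 22:05 <= 22:10? ✓; end 23:00 > 15:20? ✓; end 23:00 >= 07:10? ✓ → yes.
task55: start 11:10 <= 22:10? ✓; end 11:30 > 15:20? ✗; end 11:30 >= 07:10? ✓ → no.
task56: start 12:15 <= 22:10? ✓; end 17:00 > 15:20? ✓; end 17:00 >= 07:10? ✓ → yes.
task57: start 15:20 <= 22:10? ✓; end 16:35 > 15:20? ✓; end 16:35 >= 07:10? ✓ → yes.
task58: start 19:45 <= 22:10? ✓; end 22:15 > 15:20? ✓; end 22:15 >= 07:10? ✓ → yes.
task59: start 20:40 <= 22:10? ✓; end 21:30 > 15:20? ✓; end 21:30 >= 07:10? ✓ → yes.
task60: start 10:15 <= 22:10? ✓; end 14:20 > 15:20? ✗; end 14:20 >= 07:10? ✓ → no.
Result: task51, task52, task56, task57, task58, task59.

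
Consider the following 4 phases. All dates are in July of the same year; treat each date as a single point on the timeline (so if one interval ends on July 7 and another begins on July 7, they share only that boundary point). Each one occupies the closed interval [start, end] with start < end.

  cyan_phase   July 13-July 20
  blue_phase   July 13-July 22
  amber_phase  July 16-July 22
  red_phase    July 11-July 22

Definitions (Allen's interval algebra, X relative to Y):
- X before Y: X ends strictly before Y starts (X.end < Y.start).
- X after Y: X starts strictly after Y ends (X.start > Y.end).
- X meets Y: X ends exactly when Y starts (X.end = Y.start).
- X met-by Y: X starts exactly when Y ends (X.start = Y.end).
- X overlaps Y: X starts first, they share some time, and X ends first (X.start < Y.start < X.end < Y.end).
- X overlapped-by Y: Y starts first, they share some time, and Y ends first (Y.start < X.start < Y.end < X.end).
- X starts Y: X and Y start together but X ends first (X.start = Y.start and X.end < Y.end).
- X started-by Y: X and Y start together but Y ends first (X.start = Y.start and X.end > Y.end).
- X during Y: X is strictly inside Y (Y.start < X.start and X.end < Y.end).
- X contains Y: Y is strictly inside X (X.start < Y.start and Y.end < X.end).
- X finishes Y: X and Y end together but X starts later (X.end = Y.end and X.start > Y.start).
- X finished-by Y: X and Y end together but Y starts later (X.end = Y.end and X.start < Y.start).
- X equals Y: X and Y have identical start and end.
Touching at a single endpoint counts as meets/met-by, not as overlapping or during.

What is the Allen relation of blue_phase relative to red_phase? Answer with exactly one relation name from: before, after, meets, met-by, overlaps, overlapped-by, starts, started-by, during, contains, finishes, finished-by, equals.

finishes

blue_phase = [July 13, July 22]; red_phase = [July 11, July 22].
Compare endpoints: blue_phase.start > red_phase.start, blue_phase.start < red_phase.end, blue_phase.end > red_phase.start, blue_phase.end = red_phase.end.
That pattern is 'finishes'.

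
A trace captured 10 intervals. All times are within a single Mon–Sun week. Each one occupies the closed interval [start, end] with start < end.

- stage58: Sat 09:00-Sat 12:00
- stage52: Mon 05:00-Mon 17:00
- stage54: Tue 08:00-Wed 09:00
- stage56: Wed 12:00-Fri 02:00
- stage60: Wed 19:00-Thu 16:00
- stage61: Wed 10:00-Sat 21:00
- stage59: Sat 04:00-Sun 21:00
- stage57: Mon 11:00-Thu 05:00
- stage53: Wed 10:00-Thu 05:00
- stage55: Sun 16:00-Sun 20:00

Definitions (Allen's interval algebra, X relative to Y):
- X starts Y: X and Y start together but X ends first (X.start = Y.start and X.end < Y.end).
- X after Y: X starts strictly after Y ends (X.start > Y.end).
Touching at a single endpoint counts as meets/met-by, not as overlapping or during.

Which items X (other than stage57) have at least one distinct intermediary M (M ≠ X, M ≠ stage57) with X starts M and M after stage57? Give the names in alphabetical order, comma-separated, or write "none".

Target stage57 = [Mon 11:00, Thu 05:00].
Intermediaries M with M after stage57: stage55, stage58, stage59.
Via stage55 — items with X starts stage55: none.
Via stage58 — items with X starts stage58: none.
Via stage59 — items with X starts stage59: none.
Union: none.

none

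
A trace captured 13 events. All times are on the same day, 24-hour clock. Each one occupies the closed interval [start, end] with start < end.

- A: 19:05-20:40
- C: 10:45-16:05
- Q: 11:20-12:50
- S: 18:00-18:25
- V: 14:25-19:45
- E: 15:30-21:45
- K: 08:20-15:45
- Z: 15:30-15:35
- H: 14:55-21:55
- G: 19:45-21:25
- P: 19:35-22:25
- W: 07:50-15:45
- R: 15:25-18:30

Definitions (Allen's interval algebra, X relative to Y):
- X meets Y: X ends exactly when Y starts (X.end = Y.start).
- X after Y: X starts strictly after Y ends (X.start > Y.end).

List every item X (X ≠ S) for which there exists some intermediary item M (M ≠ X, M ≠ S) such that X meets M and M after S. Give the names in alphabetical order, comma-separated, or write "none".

Target S = [18:00, 18:25].
Intermediaries M with M after S: A, G, P.
Via A — items with X meets A: none.
Via G — items with X meets G: V.
Via P — items with X meets P: none.
Union: V.

V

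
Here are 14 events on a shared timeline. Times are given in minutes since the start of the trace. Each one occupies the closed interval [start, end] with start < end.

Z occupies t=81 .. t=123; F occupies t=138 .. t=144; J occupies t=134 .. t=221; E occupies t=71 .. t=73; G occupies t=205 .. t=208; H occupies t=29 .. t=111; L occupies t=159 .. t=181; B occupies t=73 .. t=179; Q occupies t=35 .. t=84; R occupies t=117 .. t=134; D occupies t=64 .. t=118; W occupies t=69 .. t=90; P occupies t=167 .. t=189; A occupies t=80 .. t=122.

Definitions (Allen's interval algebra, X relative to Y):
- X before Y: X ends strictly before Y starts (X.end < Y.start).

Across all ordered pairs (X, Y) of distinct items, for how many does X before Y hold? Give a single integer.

51

Checking all 182 ordered pairs for relation 'before'; matching pairs in alphabetical order:
(A, F): A before F ✓
(A, G): A before G ✓
(A, J): A before J ✓
(A, L): A before L ✓
(A, P): A before P ✓
(B, G): B before G ✓
(D, F): D before F ✓
(D, G): D before G ✓
(D, J): D before J ✓
(D, L): D before L ✓
(D, P): D before P ✓
(E, A): E before A ✓
(E, F): E before F ✓
(E, G): E before G ✓
(E, J): E before J ✓
(E, L): E before L ✓
(E, P): E before P ✓
(E, R): E before R ✓
(E, Z): E before Z ✓
(F, G): F before G ✓
(F, L): F before L ✓
(F, P): F before P ✓
(H, F): H before F ✓
(H, G): H before G ✓
... plus 27 further pairs not listed.
Count: 51.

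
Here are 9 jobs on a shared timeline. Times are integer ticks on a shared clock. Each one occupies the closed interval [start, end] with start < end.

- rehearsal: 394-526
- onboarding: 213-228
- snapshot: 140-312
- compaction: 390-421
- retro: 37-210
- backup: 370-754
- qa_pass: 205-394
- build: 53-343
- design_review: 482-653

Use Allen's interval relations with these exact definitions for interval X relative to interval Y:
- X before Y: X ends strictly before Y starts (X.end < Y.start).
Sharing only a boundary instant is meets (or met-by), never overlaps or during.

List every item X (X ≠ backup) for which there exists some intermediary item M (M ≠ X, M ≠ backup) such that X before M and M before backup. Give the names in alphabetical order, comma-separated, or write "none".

Target backup = [370, 754].
Intermediaries M with M before backup: build, onboarding, retro, snapshot.
Via build — items with X before build: none.
Via onboarding — items with X before onboarding: retro.
Via retro — items with X before retro: none.
Via snapshot — items with X before snapshot: none.
Union: retro.

retro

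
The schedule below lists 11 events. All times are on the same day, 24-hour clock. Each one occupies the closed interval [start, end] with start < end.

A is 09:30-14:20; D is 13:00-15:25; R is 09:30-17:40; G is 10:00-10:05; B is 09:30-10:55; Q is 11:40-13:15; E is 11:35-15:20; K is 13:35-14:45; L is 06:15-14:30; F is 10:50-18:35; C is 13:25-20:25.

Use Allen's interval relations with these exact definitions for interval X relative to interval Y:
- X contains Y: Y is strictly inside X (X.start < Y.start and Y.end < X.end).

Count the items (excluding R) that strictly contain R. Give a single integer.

0

Target R = [09:30, 17:40].
A [09:30, 14:20] → starts → no.
B [09:30, 10:55] → starts → no.
C [13:25, 20:25] → overlapped-by → no.
D [13:00, 15:25] → during → no.
E [11:35, 15:20] → during → no.
F [10:50, 18:35] → overlapped-by → no.
G [10:00, 10:05] → during → no.
K [13:35, 14:45] → during → no.
L [06:15, 14:30] → overlaps → no.
Q [11:40, 13:15] → during → no.
Total: 0.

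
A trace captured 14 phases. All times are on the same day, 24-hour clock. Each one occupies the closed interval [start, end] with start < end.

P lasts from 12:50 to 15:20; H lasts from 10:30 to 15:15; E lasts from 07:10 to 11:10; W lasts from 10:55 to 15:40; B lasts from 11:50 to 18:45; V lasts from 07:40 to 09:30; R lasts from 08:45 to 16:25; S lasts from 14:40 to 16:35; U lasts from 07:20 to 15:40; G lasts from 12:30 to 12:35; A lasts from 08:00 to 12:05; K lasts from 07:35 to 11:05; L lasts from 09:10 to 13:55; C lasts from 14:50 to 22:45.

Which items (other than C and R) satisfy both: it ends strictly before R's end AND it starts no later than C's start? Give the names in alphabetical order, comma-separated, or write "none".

Conditions: its end is strictly before R's end (X.end < 16:25) AND its start is no later than C's start (X.start <= 14:50).
A: end 12:05 < 16:25? ✓; start 08:00 <= 14:50? ✓ → yes.
B: end 18:45 < 16:25? ✗; start 11:50 <= 14:50? ✓ → no.
E: end 11:10 < 16:25? ✓; start 07:10 <= 14:50? ✓ → yes.
G: end 12:35 < 16:25? ✓; start 12:30 <= 14:50? ✓ → yes.
H: end 15:15 < 16:25? ✓; start 10:30 <= 14:50? ✓ → yes.
K: end 11:05 < 16:25? ✓; start 07:35 <= 14:50? ✓ → yes.
L: end 13:55 < 16:25? ✓; start 09:10 <= 14:50? ✓ → yes.
P: end 15:20 < 16:25? ✓; start 12:50 <= 14:50? ✓ → yes.
S: end 16:35 < 16:25? ✗; start 14:40 <= 14:50? ✓ → no.
U: end 15:40 < 16:25? ✓; start 07:20 <= 14:50? ✓ → yes.
V: end 09:30 < 16:25? ✓; start 07:40 <= 14:50? ✓ → yes.
W: end 15:40 < 16:25? ✓; start 10:55 <= 14:50? ✓ → yes.
Result: A, E, G, H, K, L, P, U, V, W.

A, E, G, H, K, L, P, U, V, W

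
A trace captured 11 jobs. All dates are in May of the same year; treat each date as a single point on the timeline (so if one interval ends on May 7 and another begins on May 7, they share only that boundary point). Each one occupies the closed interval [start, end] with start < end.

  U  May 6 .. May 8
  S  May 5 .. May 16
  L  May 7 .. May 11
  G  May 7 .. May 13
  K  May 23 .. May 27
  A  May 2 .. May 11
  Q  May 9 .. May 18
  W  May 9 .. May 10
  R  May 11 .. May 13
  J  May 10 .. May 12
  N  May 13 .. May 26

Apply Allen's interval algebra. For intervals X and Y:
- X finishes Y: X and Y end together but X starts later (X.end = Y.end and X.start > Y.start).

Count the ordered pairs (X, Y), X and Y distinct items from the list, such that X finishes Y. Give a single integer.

2

Checking all 110 ordered pairs for relation 'finishes'; matching pairs in alphabetical order:
(L, A): L finishes A ✓
(R, G): R finishes G ✓
Count: 2.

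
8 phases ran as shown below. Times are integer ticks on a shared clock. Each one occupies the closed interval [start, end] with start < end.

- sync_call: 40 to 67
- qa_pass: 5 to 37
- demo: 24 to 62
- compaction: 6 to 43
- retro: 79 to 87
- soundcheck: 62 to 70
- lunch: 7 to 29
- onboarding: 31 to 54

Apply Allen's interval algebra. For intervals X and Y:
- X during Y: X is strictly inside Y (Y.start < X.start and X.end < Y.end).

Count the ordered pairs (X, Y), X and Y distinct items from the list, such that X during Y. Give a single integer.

Checking all 56 ordered pairs for relation 'during'; matching pairs in alphabetical order:
(lunch, compaction): lunch during compaction ✓
(lunch, qa_pass): lunch during qa_pass ✓
(onboarding, demo): onboarding during demo ✓
Count: 3.

3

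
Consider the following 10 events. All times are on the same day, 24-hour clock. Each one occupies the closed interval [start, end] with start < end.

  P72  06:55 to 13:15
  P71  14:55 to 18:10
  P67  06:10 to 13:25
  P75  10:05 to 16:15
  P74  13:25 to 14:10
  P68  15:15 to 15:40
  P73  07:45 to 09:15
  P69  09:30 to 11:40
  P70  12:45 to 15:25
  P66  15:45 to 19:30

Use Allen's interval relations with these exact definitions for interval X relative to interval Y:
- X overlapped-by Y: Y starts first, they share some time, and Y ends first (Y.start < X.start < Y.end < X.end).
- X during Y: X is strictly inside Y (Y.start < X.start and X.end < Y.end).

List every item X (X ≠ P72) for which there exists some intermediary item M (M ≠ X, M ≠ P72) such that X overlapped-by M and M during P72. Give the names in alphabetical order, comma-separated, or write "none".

P75

Target P72 = [06:55, 13:15].
Intermediaries M with M during P72: P69, P73.
Via P69 — items with X overlapped-by P69: P75.
Via P73 — items with X overlapped-by P73: none.
Union: P75.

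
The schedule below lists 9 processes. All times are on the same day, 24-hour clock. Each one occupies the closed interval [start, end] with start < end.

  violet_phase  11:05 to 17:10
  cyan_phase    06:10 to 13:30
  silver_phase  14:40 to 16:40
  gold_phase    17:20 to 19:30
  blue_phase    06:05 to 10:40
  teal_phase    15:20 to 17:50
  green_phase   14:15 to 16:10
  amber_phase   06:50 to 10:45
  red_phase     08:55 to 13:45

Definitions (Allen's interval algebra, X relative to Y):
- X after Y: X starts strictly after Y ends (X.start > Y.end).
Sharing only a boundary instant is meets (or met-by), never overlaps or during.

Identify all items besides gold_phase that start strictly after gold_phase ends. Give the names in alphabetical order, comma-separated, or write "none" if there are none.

none

Target gold_phase = [17:20, 19:30].
amber_phase [06:50, 10:45] → before → no.
blue_phase [06:05, 10:40] → before → no.
cyan_phase [06:10, 13:30] → before → no.
green_phase [14:15, 16:10] → before → no.
red_phase [08:55, 13:45] → before → no.
silver_phase [14:40, 16:40] → before → no.
teal_phase [15:20, 17:50] → overlaps → no.
violet_phase [11:05, 17:10] → before → no.
Result: none.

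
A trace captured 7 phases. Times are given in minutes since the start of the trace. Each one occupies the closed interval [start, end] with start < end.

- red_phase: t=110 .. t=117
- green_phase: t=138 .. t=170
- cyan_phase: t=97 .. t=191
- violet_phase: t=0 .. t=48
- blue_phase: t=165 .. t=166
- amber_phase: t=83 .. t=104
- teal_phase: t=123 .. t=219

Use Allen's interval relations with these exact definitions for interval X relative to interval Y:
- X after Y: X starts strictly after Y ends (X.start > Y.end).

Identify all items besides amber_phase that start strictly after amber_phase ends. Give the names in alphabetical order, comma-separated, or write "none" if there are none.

Target amber_phase = [t=83, t=104].
blue_phase [t=165, t=166] → after → yes.
cyan_phase [t=97, t=191] → overlapped-by → no.
green_phase [t=138, t=170] → after → yes.
red_phase [t=110, t=117] → after → yes.
teal_phase [t=123, t=219] → after → yes.
violet_phase [t=0, t=48] → before → no.
Result: blue_phase, green_phase, red_phase, teal_phase.

blue_phase, green_phase, red_phase, teal_phase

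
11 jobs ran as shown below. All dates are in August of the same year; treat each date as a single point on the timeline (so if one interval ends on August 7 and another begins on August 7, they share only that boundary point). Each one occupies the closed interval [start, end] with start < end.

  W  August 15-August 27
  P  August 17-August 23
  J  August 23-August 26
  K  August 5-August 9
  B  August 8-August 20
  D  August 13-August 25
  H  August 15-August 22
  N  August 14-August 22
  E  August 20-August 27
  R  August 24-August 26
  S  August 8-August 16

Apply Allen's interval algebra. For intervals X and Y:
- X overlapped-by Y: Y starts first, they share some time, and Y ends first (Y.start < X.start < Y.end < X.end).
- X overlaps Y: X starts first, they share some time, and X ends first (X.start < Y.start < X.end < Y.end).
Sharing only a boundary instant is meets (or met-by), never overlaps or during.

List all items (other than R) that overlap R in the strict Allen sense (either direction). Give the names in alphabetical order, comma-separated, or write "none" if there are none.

Target R = [August 24, August 26].
B [August 8, August 20] → before → no.
D [August 13, August 25] → overlaps → yes.
E [August 20, August 27] → contains → no.
H [August 15, August 22] → before → no.
J [August 23, August 26] → finished-by → no.
K [August 5, August 9] → before → no.
N [August 14, August 22] → before → no.
P [August 17, August 23] → before → no.
S [August 8, August 16] → before → no.
W [August 15, August 27] → contains → no.
Result: D.

D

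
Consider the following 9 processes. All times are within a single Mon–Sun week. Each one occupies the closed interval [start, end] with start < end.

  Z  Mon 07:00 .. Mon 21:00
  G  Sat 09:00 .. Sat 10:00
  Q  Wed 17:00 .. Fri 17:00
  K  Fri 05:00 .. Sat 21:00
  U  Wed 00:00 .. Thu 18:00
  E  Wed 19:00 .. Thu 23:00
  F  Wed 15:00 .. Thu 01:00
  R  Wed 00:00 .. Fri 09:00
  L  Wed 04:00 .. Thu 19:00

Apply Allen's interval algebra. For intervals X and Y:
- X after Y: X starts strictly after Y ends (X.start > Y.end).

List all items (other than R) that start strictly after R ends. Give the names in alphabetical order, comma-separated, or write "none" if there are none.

Target R = [Wed 00:00, Fri 09:00].
E [Wed 19:00, Thu 23:00] → during → no.
F [Wed 15:00, Thu 01:00] → during → no.
G [Sat 09:00, Sat 10:00] → after → yes.
K [Fri 05:00, Sat 21:00] → overlapped-by → no.
L [Wed 04:00, Thu 19:00] → during → no.
Q [Wed 17:00, Fri 17:00] → overlapped-by → no.
U [Wed 00:00, Thu 18:00] → starts → no.
Z [Mon 07:00, Mon 21:00] → before → no.
Result: G.

G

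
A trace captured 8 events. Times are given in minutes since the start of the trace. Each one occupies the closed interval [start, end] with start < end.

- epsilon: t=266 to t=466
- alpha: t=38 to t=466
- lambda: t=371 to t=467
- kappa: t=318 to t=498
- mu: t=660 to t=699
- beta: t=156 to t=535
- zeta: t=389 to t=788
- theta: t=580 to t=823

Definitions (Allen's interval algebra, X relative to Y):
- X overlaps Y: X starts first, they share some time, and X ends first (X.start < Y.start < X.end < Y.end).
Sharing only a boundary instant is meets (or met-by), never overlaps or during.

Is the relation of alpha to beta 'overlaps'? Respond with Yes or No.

Yes

alpha = [t=38, t=466], beta = [t=156, t=535].
Actual relation of alpha to beta: overlaps.
Asked whether 'overlaps' holds → Yes.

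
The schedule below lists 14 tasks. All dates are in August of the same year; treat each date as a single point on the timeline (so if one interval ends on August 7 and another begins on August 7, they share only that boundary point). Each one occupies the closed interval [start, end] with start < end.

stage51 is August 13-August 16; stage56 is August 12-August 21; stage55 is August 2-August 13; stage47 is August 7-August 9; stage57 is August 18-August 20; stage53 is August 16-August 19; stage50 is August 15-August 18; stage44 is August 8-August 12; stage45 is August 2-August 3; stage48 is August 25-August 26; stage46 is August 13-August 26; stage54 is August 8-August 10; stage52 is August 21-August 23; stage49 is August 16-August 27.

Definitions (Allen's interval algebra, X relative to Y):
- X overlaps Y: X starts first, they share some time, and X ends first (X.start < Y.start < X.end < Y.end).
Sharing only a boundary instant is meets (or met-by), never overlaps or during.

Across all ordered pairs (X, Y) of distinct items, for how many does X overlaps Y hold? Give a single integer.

10

Checking all 182 ordered pairs for relation 'overlaps'; matching pairs in alphabetical order:
(stage46, stage49): stage46 overlaps stage49 ✓
(stage47, stage44): stage47 overlaps stage44 ✓
(stage47, stage54): stage47 overlaps stage54 ✓
(stage50, stage49): stage50 overlaps stage49 ✓
(stage50, stage53): stage50 overlaps stage53 ✓
(stage51, stage50): stage51 overlaps stage50 ✓
(stage53, stage57): stage53 overlaps stage57 ✓
(stage55, stage56): stage55 overlaps stage56 ✓
(stage56, stage46): stage56 overlaps stage46 ✓
(stage56, stage49): stage56 overlaps stage49 ✓
Count: 10.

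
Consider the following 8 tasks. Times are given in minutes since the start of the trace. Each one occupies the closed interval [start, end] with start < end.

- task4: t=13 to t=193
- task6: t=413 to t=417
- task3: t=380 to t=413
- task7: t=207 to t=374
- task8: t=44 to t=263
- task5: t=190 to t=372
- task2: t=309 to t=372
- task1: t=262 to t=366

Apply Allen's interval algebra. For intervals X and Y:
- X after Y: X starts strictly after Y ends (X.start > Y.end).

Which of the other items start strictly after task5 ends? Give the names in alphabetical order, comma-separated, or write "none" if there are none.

Target task5 = [t=190, t=372].
task1 [t=262, t=366] → during → no.
task2 [t=309, t=372] → finishes → no.
task3 [t=380, t=413] → after → yes.
task4 [t=13, t=193] → overlaps → no.
task6 [t=413, t=417] → after → yes.
task7 [t=207, t=374] → overlapped-by → no.
task8 [t=44, t=263] → overlaps → no.
Result: task3, task6.

task3, task6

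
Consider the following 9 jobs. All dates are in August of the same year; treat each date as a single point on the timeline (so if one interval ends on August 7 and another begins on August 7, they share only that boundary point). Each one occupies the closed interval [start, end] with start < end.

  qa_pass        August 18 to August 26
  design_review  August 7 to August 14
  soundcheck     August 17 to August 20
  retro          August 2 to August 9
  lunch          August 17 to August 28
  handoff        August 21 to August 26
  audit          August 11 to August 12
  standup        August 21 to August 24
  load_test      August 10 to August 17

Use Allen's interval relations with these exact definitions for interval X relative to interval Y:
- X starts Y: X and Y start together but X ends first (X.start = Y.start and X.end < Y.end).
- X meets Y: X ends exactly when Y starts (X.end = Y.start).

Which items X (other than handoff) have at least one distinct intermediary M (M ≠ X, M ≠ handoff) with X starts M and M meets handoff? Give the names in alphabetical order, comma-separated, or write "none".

none

Target handoff = [August 21, August 26].
Intermediaries M with M meets handoff: none.
Union: none.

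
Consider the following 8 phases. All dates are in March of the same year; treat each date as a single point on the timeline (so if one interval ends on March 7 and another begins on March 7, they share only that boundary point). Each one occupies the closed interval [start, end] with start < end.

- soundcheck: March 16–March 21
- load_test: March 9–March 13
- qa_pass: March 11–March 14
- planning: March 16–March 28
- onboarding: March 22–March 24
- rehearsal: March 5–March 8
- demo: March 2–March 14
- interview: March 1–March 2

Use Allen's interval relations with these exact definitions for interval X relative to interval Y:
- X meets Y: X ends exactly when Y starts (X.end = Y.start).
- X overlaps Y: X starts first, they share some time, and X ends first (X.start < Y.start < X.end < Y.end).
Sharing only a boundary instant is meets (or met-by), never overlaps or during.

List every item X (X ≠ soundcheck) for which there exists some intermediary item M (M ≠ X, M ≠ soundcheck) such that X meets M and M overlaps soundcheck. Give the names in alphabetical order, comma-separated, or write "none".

Target soundcheck = [March 16, March 21].
Intermediaries M with M overlaps soundcheck: none.
Union: none.

none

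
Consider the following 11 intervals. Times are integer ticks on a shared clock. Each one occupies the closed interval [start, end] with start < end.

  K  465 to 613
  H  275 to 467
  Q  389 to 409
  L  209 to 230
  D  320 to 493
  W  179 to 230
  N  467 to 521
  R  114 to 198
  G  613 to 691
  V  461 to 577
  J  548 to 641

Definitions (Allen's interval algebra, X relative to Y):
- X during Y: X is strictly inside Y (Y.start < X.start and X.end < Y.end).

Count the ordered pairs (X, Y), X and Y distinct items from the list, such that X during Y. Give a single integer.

4

Checking all 110 ordered pairs for relation 'during'; matching pairs in alphabetical order:
(N, K): N during K ✓
(N, V): N during V ✓
(Q, D): Q during D ✓
(Q, H): Q during H ✓
Count: 4.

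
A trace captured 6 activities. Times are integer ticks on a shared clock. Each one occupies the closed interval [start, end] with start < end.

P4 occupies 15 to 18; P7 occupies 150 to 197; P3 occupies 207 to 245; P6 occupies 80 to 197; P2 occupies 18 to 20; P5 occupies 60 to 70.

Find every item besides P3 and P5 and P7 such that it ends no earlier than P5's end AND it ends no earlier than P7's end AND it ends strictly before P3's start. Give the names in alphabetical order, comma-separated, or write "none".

P6

Conditions: its end is no earlier than P5's end (X.end >= 70) AND its end is no earlier than P7's end (X.end >= 197) AND its end is strictly before P3's start (X.end < 207).
P2: end 20 >= 70? ✗; end 20 >= 197? ✗; end 20 < 207? ✓ → no.
P4: end 18 >= 70? ✗; end 18 >= 197? ✗; end 18 < 207? ✓ → no.
P6: end 197 >= 70? ✓; end 197 >= 197? ✓; end 197 < 207? ✓ → yes.
Result: P6.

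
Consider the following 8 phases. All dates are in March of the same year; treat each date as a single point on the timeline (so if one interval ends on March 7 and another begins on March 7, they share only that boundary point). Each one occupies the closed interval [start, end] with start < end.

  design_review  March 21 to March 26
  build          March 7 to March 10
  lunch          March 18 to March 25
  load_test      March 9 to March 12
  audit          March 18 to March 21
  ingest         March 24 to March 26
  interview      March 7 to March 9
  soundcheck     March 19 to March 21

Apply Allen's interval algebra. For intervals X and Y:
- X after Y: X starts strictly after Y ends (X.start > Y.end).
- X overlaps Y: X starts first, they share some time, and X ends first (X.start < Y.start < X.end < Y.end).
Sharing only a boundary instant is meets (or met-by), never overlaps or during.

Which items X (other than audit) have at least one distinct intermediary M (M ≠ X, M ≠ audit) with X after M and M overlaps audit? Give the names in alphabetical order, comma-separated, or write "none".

Target audit = [March 18, March 21].
Intermediaries M with M overlaps audit: none.
Union: none.

none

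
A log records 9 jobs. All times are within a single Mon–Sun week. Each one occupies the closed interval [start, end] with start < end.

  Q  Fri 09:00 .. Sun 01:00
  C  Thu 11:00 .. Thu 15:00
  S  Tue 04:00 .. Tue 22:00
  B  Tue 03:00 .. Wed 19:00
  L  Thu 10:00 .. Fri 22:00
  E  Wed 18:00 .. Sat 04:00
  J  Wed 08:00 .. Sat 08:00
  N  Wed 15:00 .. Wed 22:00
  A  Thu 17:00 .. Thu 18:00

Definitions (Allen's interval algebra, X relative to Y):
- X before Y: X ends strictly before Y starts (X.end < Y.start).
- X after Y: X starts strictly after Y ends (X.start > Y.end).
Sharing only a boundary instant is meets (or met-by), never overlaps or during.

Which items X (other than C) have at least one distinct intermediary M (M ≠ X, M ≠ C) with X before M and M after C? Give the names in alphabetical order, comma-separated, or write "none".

Target C = [Thu 11:00, Thu 15:00].
Intermediaries M with M after C: A, Q.
Via A — items with X before A: B, N, S.
Via Q — items with X before Q: A, B, N, S.
Union: A, B, N, S.

A, B, N, S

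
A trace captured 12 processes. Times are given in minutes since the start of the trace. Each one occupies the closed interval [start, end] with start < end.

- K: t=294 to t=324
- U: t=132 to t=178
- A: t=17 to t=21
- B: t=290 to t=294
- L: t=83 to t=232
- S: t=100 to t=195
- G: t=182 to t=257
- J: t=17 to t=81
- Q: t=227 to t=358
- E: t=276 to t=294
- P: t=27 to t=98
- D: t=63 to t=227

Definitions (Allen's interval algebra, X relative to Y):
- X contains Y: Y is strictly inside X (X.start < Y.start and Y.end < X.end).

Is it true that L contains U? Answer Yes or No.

Yes

L = [t=83, t=232], U = [t=132, t=178].
Actual relation of L to U: contains.
Asked whether 'contains' holds → Yes.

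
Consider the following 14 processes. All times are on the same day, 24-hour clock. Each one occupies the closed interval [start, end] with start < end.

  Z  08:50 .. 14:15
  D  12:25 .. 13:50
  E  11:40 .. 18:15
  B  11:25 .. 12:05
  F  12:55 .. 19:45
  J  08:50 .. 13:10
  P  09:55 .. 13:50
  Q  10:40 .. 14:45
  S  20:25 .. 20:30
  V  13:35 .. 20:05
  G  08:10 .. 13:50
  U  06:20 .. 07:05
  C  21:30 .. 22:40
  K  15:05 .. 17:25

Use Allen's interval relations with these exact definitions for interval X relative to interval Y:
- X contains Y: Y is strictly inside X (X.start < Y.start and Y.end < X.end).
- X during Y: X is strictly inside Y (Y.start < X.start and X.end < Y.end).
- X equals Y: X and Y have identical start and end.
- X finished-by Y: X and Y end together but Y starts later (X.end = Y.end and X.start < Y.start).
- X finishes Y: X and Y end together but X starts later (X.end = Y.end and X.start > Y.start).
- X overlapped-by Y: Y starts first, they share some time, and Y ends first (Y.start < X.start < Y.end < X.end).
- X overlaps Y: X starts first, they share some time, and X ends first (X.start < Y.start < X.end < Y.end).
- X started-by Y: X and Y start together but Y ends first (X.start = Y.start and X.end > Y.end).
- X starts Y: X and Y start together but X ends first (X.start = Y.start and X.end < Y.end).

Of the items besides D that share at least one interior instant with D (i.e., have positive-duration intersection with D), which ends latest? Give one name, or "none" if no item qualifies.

V

Target D = [12:25, 13:50].
B [11:25, 12:05] → before → excluded.
C [21:30, 22:40] → after → excluded.
E [11:40, 18:15] → contains → candidate.
F [12:55, 19:45] → overlapped-by → candidate.
G [08:10, 13:50] → finished-by → candidate.
J [08:50, 13:10] → overlaps → candidate.
K [15:05, 17:25] → after → excluded.
P [09:55, 13:50] → finished-by → candidate.
Q [10:40, 14:45] → contains → candidate.
S [20:25, 20:30] → after → excluded.
U [06:20, 07:05] → before → excluded.
V [13:35, 20:05] → overlapped-by → candidate.
Z [08:50, 14:15] → contains → candidate.
Among candidates, latest end is 20:05 → V.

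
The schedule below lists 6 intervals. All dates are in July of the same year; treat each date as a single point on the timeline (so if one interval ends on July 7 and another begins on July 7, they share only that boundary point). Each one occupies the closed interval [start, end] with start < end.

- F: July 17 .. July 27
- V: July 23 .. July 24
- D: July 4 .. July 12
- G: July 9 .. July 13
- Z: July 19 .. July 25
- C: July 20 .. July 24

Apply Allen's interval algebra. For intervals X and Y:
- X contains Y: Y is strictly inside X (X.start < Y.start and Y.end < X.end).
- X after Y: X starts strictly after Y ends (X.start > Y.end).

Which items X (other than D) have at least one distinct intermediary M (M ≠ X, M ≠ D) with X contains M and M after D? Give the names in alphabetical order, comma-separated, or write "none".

F, Z

Target D = [July 4, July 12].
Intermediaries M with M after D: C, F, V, Z.
Via C — items with X contains C: F, Z.
Via F — items with X contains F: none.
Via V — items with X contains V: F, Z.
Via Z — items with X contains Z: F.
Union: F, Z.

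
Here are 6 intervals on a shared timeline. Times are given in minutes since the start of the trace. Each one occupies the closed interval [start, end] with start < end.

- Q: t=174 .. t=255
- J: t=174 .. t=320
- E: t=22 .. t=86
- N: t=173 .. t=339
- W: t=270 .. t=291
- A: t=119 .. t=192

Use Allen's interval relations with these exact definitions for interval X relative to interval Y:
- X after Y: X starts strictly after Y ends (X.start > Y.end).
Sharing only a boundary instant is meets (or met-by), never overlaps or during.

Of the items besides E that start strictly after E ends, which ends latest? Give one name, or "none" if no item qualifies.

Target E = [t=22, t=86].
A [t=119, t=192] → after → candidate.
J [t=174, t=320] → after → candidate.
N [t=173, t=339] → after → candidate.
Q [t=174, t=255] → after → candidate.
W [t=270, t=291] → after → candidate.
Among candidates, latest end is t=339 → N.

N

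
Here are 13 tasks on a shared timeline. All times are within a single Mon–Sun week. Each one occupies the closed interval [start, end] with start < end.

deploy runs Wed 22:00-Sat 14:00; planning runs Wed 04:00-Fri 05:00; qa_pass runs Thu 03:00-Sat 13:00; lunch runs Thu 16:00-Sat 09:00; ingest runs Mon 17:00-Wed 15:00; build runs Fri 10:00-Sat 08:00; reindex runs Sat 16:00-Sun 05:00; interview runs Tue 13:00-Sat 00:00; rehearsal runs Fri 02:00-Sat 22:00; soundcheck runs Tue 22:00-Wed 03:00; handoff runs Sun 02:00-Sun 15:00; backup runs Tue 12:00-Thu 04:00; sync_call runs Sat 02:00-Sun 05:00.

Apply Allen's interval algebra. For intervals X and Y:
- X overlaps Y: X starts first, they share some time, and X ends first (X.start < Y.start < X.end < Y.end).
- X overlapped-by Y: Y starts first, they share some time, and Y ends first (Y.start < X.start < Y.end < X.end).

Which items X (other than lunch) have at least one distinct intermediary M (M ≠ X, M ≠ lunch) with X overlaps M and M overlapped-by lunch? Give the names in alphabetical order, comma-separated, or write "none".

Target lunch = [Thu 16:00, Sat 09:00].
Intermediaries M with M overlapped-by lunch: rehearsal, sync_call.
Via rehearsal — items with X overlaps rehearsal: deploy, interview, planning, qa_pass.
Via sync_call — items with X overlaps sync_call: build, deploy, qa_pass, rehearsal.
Union: build, deploy, interview, planning, qa_pass, rehearsal.

build, deploy, interview, planning, qa_pass, rehearsal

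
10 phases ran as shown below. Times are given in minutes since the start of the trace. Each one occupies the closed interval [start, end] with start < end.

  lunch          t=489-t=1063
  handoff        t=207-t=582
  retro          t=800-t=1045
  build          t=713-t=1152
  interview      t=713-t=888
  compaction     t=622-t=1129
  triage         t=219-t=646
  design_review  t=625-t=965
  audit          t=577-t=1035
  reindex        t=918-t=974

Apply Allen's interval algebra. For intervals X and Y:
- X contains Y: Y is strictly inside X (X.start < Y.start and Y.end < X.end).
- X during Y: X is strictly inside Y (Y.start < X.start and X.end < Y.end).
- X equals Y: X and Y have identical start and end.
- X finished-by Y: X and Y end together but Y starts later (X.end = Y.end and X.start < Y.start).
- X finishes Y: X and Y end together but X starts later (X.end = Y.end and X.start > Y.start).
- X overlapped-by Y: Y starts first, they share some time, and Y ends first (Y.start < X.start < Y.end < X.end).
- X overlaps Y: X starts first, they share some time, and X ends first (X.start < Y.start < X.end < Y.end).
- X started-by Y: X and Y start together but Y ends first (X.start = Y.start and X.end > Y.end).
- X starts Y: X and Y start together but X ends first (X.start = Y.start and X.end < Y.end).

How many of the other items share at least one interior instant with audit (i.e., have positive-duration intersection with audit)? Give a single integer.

9

Target audit = [t=577, t=1035].
build [t=713, t=1152] → overlapped-by → counts.
compaction [t=622, t=1129] → overlapped-by → counts.
design_review [t=625, t=965] → during → counts.
handoff [t=207, t=582] → overlaps → counts.
interview [t=713, t=888] → during → counts.
lunch [t=489, t=1063] → contains → counts.
reindex [t=918, t=974] → during → counts.
retro [t=800, t=1045] → overlapped-by → counts.
triage [t=219, t=646] → overlaps → counts.
Total: 9.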